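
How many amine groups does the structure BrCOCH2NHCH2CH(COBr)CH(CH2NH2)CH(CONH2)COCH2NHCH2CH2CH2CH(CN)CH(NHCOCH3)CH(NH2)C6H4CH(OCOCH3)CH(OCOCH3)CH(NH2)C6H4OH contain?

Working along the chain:
  BrCO: –C(=O)Br: carbonyl C bonded to C and to a halogen → acyl halide (not alkyl halide).
  CH2NHCH2: C–N–C with sp³ carbons and no adjacent C=O → amine (secondary).
  CH(COBr): pendant –C(=O)X: carbonyl C bonded to C and halogen → acyl halide.
  CH(CH2NH2): pendant –CH2NH2: N on sp³ C, no adjacent C=O → amine.
  CH(CONH2): pendant –CONH2: carbonyl C bonded to C and N → amide.
  CO: –C(=O)– with carbon on both sides → ketone.
  CH2NHCH2: C–N–C with sp³ carbons and no adjacent C=O → amine (secondary).
  CH(CN): pendant –C≡N: nitrile.
  CH(NHCOCH3): pendant –NHC(=O)CH3: N bonded to a carbonyl → amide (not amine).
  CH(NH2): –NH2 on an sp³ carbon with no adjacent C=O → amine.
  C6H4: para-disubstituted benzene ring → arene.
  CH(OCOCH3): pendant –OC(=O)CH3: an acyloxy group → ester.
  CH(OCOCH3): pendant –OC(=O)CH3: an acyloxy group → ester.
  CH(NH2): –NH2 on an sp³ carbon with no adjacent C=O → amine.
  C6H4OH: –OH attached directly to an aromatic ring → phenol (not alcohol); the ring itself is an arene.
Amine appears at: CH2NHCH2, CH(CH2NH2), CH2NHCH2, CH(NH2), CH(NH2) → 5.

5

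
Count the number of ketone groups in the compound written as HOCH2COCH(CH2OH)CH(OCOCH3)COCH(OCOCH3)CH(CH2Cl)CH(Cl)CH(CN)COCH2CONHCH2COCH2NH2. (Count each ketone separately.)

Working along the chain:
  HOCH2: HO– on an sp³ carbon → alcohol.
  CO: –C(=O)– with carbon on both sides → ketone.
  CH(CH2OH): pendant –CH2OH on an sp³ backbone C → alcohol.
  CH(OCOCH3): pendant –OC(=O)CH3: an acyloxy group → ester.
  CO: –C(=O)– with carbon on both sides → ketone.
  CH(OCOCH3): pendant –OC(=O)CH3: an acyloxy group → ester.
  CH(CH2Cl): pendant –CH2X: halogen on sp³ carbon → alkyl halide.
  CH(Cl): halogen on an sp³ carbon → alkyl halide.
  CH(CN): pendant –C≡N: nitrile.
  CO: –C(=O)– with carbon on both sides → ketone.
  CH2CONHCH2: –C(=O)–N– linkage → amide (the N is not an amine).
  CO: –C(=O)– with carbon on both sides → ketone.
  CH2NH2: –NH2 on an sp³ carbon with no adjacent C=O → amine.
Ketone appears at: CO, CO, CO, CO → 4.

4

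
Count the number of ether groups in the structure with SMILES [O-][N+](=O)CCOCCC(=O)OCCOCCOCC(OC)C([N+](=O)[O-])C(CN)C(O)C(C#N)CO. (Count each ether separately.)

4

Working along the chain:
  O2NCH2: –NO2 on carbon → nitro group.
  CH2OCH2: C–O–C with sp³ carbons on both sides and no adjacent C=O → ether.
  CH2COOCH2: –C(=O)–O–C with C on the carbonyl side → ester.
  CH2OCH2: C–O–C with sp³ carbons on both sides and no adjacent C=O → ether.
  CH2OCH2: C–O–C with sp³ carbons on both sides and no adjacent C=O → ether.
  CH(OCH3): pendant –OCH3: C–O–C with sp³ C, no adjacent C=O → ether.
  CH(NO2): –NO2 on an sp³ carbon → nitro (the N=O is not a carbonyl).
  CH(CH2NH2): pendant –CH2NH2: N on sp³ C, no adjacent C=O → amine.
  CH(OH): –OH on an sp³ carbon → alcohol (secondary).
  CH(CN): pendant –C≡N: nitrile.
  CH2OH: –OH on an sp³ carbon → alcohol.
Ether appears at: CH2OCH2, CH2OCH2, CH2OCH2, CH(OCH3) → 4.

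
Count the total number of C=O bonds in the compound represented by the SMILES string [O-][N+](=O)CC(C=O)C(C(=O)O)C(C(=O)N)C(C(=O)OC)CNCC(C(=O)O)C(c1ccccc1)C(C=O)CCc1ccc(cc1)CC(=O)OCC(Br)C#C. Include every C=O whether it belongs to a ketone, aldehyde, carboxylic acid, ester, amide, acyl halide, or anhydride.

CH(CHO): aldehyde, 1 C=O (running total 1).
CH(COOH): carboxylic acid, 1 C=O (running total 2).
CH(CONH2): amide, 1 C=O (running total 3).
CH(COOCH3): ester, 1 C=O (running total 4).
CH(COOH): carboxylic acid, 1 C=O (running total 5).
CH(CHO): aldehyde, 1 C=O (running total 6).
CH2COOCH2: ester, 1 C=O (running total 7).

7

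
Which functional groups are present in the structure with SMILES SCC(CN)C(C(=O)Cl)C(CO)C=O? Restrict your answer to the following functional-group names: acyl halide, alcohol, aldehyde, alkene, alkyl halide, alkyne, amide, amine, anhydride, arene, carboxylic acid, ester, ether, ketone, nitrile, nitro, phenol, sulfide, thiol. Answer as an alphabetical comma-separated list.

acyl halide, alcohol, aldehyde, amine, thiol

–SH on an sp³ carbon → thiol.
pendant –CH2NH2: N on sp³ C, no adjacent C=O → amine.
pendant –C(=O)X: carbonyl C bonded to C and halogen → acyl halide.
pendant –CH2OH on an sp³ backbone C → alcohol.
terminal –CHO: carbonyl C bonded to H and C → aldehyde.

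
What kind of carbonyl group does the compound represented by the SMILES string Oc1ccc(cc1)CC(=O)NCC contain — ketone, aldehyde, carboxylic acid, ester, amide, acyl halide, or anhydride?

amide

The carbonyl is in the CH2CONHCH2 segment: –C(=O)–N– linkage → amide (the N is not an amine).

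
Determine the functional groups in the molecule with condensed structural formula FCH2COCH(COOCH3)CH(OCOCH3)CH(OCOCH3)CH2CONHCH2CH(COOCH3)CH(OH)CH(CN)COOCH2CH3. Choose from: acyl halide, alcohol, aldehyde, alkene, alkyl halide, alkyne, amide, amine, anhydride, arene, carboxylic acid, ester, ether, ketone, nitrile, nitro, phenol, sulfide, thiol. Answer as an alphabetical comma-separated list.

alcohol, alkyl halide, amide, ester, ketone, nitrile

Reading the structure from left to right:
  FCH2: halogen on an sp³ carbon → alkyl halide.
  CO: –C(=O)– with carbon on both sides → ketone.
  CH(COOCH3): pendant –COOCH3: carbonyl C bonded to C and –OCH3 → ester.
  CH(OCOCH3): pendant –OC(=O)CH3: an acyloxy group → ester.
  CH(OCOCH3): pendant –OC(=O)CH3: an acyloxy group → ester.
  CH2CONHCH2: –C(=O)–N– linkage → amide (the N is not an amine).
  CH(COOCH3): pendant –COOCH3: carbonyl C bonded to C and –OCH3 → ester.
  CH(OH): –OH on an sp³ carbon → alcohol (secondary).
  CH(CN): pendant –C≡N: nitrile.
  COOCH2CH3: –C(=O)OCH2CH3: carbonyl C bonded to C and to –OEt → ester.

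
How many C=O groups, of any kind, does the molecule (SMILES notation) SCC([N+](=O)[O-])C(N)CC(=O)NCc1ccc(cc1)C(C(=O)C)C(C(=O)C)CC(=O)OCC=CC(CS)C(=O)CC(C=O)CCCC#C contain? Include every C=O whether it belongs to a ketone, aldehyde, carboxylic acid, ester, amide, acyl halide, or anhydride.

6

CH2CONHCH2: amide, 1 C=O (running total 1).
CH(COCH3): ketone, 1 C=O (running total 2).
CH(COCH3): ketone, 1 C=O (running total 3).
CH2COOCH2: ester, 1 C=O (running total 4).
CO: ketone, 1 C=O (running total 5).
CH(CHO): aldehyde, 1 C=O (running total 6).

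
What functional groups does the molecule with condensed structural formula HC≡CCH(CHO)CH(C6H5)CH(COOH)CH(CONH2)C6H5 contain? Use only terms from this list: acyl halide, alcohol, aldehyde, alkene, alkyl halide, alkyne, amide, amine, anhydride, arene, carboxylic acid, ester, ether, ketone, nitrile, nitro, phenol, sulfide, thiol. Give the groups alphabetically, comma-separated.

aldehyde, alkyne, amide, arene, carboxylic acid

C≡C triple bond → alkyne.
pendant –CHO: carbonyl C bonded to C and H → aldehyde.
pendant –C6H5: benzene ring → arene.
pendant –COOH: carbonyl C bonded to C and –OH → carboxylic acid.
pendant –CONH2: carbonyl C bonded to C and N → amide.
–C6H5 phenyl ring → arene.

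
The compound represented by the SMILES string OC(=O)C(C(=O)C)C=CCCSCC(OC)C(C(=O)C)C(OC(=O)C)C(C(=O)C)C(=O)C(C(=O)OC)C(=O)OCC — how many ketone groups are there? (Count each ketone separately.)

Taking each segment in turn:
  HOOC: –COOH: carbonyl C bonded to –OH and C → carboxylic acid (the –OH is not a separate alcohol).
  CH(COCH3): pendant –COCH3: carbonyl C bonded to two carbons → ketone.
  CH=CH: C=C double bond → alkene.
  CH2SCH2: C–S–C linkage → sulfide (thioether).
  CH(OCH3): pendant –OCH3: C–O–C with sp³ C, no adjacent C=O → ether.
  CH(COCH3): pendant –COCH3: carbonyl C bonded to two carbons → ketone.
  CH(OCOCH3): pendant –OC(=O)CH3: an acyloxy group → ester.
  CH(COCH3): pendant –COCH3: carbonyl C bonded to two carbons → ketone.
  CO: –C(=O)– with carbon on both sides → ketone.
  CH(COOCH3): pendant –COOCH3: carbonyl C bonded to C and –OCH3 → ester.
  COOCH2CH3: –C(=O)OCH2CH3: carbonyl C bonded to C and to –OEt → ester.
Ketone appears at: CH(COCH3), CH(COCH3), CH(COCH3), CO → 4.

4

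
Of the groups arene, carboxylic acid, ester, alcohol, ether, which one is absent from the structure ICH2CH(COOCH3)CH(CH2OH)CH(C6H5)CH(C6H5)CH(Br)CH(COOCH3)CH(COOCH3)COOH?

ether

arene: present (CH(C6H5) — pendant –C6H5: benzene ring → arene).
carboxylic acid: present (COOH — –COOH: carbonyl C bonded to –OH and C → carboxylic acid (the –OH is not a separate alcohol)).
ester: present (CH(COOCH3) — pendant –COOCH3: carbonyl C bonded to C and –OCH3 → ester).
alcohol: present (CH(CH2OH) — pendant –CH2OH on an sp³ backbone C → alcohol).
ether: absent. In CH(COOCH3), the C–O–C oxygen is adjacent to a C=O, so it belongs to an ester, not an ether.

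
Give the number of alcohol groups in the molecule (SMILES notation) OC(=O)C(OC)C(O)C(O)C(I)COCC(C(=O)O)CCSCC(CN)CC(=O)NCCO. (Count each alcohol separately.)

–COOH: carbonyl C bonded to –OH and C → carboxylic acid (the –OH is not a separate alcohol).
pendant –OCH3: C–O–C with sp³ C, no adjacent C=O → ether.
–OH on an sp³ carbon → alcohol (secondary).
–OH on an sp³ carbon → alcohol (secondary).
halogen on an sp³ carbon → alkyl halide.
C–O–C with sp³ carbons on both sides and no adjacent C=O → ether.
pendant –COOH: carbonyl C bonded to C and –OH → carboxylic acid.
C–S–C linkage → sulfide (thioether).
pendant –CH2NH2: N on sp³ C, no adjacent C=O → amine.
–C(=O)–N– linkage → amide (the N is not an amine).
–OH on an sp³ carbon → alcohol.
Alcohol appears at: CH(OH), CH(OH), CH2OH → 3.

3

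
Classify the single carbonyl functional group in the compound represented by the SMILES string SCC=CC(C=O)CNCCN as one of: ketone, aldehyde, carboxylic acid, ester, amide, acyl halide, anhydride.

The carbonyl is in the CH(CHO) segment: pendant –CHO: carbonyl C bonded to C and H → aldehyde.

aldehyde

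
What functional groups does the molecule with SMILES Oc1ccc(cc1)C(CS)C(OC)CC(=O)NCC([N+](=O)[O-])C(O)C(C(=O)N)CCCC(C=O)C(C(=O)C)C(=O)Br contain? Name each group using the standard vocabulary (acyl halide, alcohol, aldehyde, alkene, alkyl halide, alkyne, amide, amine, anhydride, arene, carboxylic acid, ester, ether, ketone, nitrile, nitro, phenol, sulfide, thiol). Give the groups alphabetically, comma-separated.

acyl halide, alcohol, aldehyde, amide, arene, ether, ketone, nitro, phenol, thiol

Taking each segment in turn:
  HOC6H4: –OH attached directly to an aromatic ring → phenol (not alcohol); the ring itself is an arene.
  CH(CH2SH): pendant –CH2SH → thiol.
  CH(OCH3): pendant –OCH3: C–O–C with sp³ C, no adjacent C=O → ether.
  CH2CONHCH2: –C(=O)–N– linkage → amide (the N is not an amine).
  CH(NO2): –NO2 on an sp³ carbon → nitro (the N=O is not a carbonyl).
  CH(OH): –OH on an sp³ carbon → alcohol (secondary).
  CH(CONH2): pendant –CONH2: carbonyl C bonded to C and N → amide.
  CH(CHO): pendant –CHO: carbonyl C bonded to C and H → aldehyde.
  CH(COCH3): pendant –COCH3: carbonyl C bonded to two carbons → ketone.
  COBr: –C(=O)Br: carbonyl C bonded to C and to a halogen → acyl halide (not alkyl halide).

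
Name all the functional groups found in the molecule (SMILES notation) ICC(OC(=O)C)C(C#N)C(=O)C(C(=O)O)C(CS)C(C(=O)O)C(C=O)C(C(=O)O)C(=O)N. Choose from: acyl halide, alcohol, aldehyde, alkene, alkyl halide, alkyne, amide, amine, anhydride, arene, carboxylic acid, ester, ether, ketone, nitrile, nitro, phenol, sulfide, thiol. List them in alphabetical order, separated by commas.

halogen on an sp³ carbon → alkyl halide.
pendant –OC(=O)CH3: an acyloxy group → ester.
pendant –C≡N: nitrile.
–C(=O)– with carbon on both sides → ketone.
pendant –COOH: carbonyl C bonded to C and –OH → carboxylic acid.
pendant –CH2SH → thiol.
pendant –COOH: carbonyl C bonded to C and –OH → carboxylic acid.
pendant –CHO: carbonyl C bonded to C and H → aldehyde.
pendant –COOH: carbonyl C bonded to C and –OH → carboxylic acid.
–C(=O)NH2: carbonyl C bonded to C and to N → amide (the N is not a separate amine).

aldehyde, alkyl halide, amide, carboxylic acid, ester, ketone, nitrile, thiol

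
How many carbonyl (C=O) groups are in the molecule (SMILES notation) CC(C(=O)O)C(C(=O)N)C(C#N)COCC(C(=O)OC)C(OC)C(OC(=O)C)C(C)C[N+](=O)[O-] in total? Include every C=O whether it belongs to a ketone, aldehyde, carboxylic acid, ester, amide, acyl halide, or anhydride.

4

CH(COOH): carboxylic acid, 1 C=O (running total 1).
CH(CONH2): amide, 1 C=O (running total 2).
CH(COOCH3): ester, 1 C=O (running total 3).
CH(OCOCH3): ester, 1 C=O (running total 4).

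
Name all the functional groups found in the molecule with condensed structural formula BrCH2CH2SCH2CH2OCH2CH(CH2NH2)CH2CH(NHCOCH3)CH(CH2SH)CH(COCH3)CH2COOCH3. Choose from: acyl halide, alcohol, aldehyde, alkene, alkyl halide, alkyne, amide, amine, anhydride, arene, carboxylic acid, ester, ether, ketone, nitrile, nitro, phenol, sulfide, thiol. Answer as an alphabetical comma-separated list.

halogen on an sp³ carbon → alkyl halide.
C–S–C linkage → sulfide (thioether).
C–O–C with sp³ carbons on both sides and no adjacent C=O → ether.
pendant –CH2NH2: N on sp³ C, no adjacent C=O → amine.
pendant –NHC(=O)CH3: N bonded to a carbonyl → amide (not amine).
pendant –CH2SH → thiol.
pendant –COCH3: carbonyl C bonded to two carbons → ketone.
–C(=O)OCH3: carbonyl C bonded to C and to –OCH3 → ester (not ketone + ether).

alkyl halide, amide, amine, ester, ether, ketone, sulfide, thiol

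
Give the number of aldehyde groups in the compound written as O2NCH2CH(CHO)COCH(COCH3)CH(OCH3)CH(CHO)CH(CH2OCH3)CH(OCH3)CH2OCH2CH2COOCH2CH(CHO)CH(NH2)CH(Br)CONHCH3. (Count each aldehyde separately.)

3

–NO2 on carbon → nitro group.
pendant –CHO: carbonyl C bonded to C and H → aldehyde.
–C(=O)– with carbon on both sides → ketone.
pendant –COCH3: carbonyl C bonded to two carbons → ketone.
pendant –OCH3: C–O–C with sp³ C, no adjacent C=O → ether.
pendant –CHO: carbonyl C bonded to C and H → aldehyde.
pendant –CH2OCH3: C–O–C linkage → ether.
pendant –OCH3: C–O–C with sp³ C, no adjacent C=O → ether.
C–O–C with sp³ carbons on both sides and no adjacent C=O → ether.
–C(=O)–O–C with C on the carbonyl side → ester.
pendant –CHO: carbonyl C bonded to C and H → aldehyde.
–NH2 on an sp³ carbon with no adjacent C=O → amine.
halogen on an sp³ carbon → alkyl halide.
–C(=O)NHCH3: carbonyl C bonded to C and to N → amide (the N is not an amine).
Aldehyde appears at: CH(CHO), CH(CHO), CH(CHO) → 3.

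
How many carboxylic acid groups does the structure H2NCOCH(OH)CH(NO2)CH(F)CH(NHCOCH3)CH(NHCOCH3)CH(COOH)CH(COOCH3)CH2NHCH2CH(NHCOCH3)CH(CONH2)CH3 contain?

1

–C(=O)NH2: carbonyl C bonded to C and to N → amide (the N is not a separate amine).
–OH on an sp³ carbon → alcohol (secondary).
–NO2 on an sp³ carbon → nitro (the N=O is not a carbonyl).
halogen on an sp³ carbon → alkyl halide.
pendant –NHC(=O)CH3: N bonded to a carbonyl → amide (not amine).
pendant –NHC(=O)CH3: N bonded to a carbonyl → amide (not amine).
pendant –COOH: carbonyl C bonded to C and –OH → carboxylic acid.
pendant –COOCH3: carbonyl C bonded to C and –OCH3 → ester.
C–N–C with sp³ carbons and no adjacent C=O → amine (secondary).
pendant –NHC(=O)CH3: N bonded to a carbonyl → amide (not amine).
pendant –CONH2: carbonyl C bonded to C and N → amide.
Carboxylic acid appears at: CH(COOH) → 1.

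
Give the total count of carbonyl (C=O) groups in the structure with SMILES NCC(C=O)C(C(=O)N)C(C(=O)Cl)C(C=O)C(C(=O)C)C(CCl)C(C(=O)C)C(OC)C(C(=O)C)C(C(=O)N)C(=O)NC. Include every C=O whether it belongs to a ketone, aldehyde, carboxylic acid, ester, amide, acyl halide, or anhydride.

CH(CHO): aldehyde, 1 C=O (running total 1).
CH(CONH2): amide, 1 C=O (running total 2).
CH(COCl): acyl halide, 1 C=O (running total 3).
CH(CHO): aldehyde, 1 C=O (running total 4).
CH(COCH3): ketone, 1 C=O (running total 5).
CH(COCH3): ketone, 1 C=O (running total 6).
CH(COCH3): ketone, 1 C=O (running total 7).
CH(CONH2): amide, 1 C=O (running total 8).
CONHCH3: amide, 1 C=O (running total 9).

9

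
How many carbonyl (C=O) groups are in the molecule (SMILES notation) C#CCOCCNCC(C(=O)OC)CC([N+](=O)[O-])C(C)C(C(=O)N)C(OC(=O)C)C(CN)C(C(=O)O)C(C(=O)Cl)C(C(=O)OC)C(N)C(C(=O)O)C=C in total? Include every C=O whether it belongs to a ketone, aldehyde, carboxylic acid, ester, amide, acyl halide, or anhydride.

CH(COOCH3): ester, 1 C=O (running total 1).
CH(CONH2): amide, 1 C=O (running total 2).
CH(OCOCH3): ester, 1 C=O (running total 3).
CH(COOH): carboxylic acid, 1 C=O (running total 4).
CH(COCl): acyl halide, 1 C=O (running total 5).
CH(COOCH3): ester, 1 C=O (running total 6).
CH(COOH): carboxylic acid, 1 C=O (running total 7).

7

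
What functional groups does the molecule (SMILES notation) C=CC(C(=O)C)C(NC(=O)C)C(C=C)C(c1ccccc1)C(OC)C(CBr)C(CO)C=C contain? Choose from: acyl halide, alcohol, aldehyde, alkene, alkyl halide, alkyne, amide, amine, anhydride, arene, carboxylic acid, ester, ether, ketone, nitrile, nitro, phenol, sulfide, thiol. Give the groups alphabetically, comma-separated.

alcohol, alkene, alkyl halide, amide, arene, ether, ketone

Working along the chain:
  CH2=CH: C=C double bond → alkene.
  CH(COCH3): pendant –COCH3: carbonyl C bonded to two carbons → ketone.
  CH(NHCOCH3): pendant –NHC(=O)CH3: N bonded to a carbonyl → amide (not amine).
  CH(CH=CH2): pendant –CH=CH2: C=C double bond → alkene.
  CH(C6H5): pendant –C6H5: benzene ring → arene.
  CH(OCH3): pendant –OCH3: C–O–C with sp³ C, no adjacent C=O → ether.
  CH(CH2Br): pendant –CH2X: halogen on sp³ carbon → alkyl halide.
  CH(CH2OH): pendant –CH2OH on an sp³ backbone C → alcohol.
  CH=CH2: C=C double bond → alkene.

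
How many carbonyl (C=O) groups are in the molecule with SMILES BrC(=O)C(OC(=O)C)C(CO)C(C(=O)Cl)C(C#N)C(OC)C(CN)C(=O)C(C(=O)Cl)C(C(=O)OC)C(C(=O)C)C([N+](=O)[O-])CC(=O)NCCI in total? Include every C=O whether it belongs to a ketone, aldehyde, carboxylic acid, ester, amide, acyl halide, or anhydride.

BrCO: acyl halide, 1 C=O (running total 1).
CH(OCOCH3): ester, 1 C=O (running total 2).
CH(COCl): acyl halide, 1 C=O (running total 3).
CO: ketone, 1 C=O (running total 4).
CH(COCl): acyl halide, 1 C=O (running total 5).
CH(COOCH3): ester, 1 C=O (running total 6).
CH(COCH3): ketone, 1 C=O (running total 7).
CH2CONHCH2: amide, 1 C=O (running total 8).

8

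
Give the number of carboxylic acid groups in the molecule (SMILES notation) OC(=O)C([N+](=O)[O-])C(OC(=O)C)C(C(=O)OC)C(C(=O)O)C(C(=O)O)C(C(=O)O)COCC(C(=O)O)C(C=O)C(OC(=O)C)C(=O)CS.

Reading the structure from left to right:
  HOOC: –COOH: carbonyl C bonded to –OH and C → carboxylic acid (the –OH is not a separate alcohol).
  CH(NO2): –NO2 on an sp³ carbon → nitro (the N=O is not a carbonyl).
  CH(OCOCH3): pendant –OC(=O)CH3: an acyloxy group → ester.
  CH(COOCH3): pendant –COOCH3: carbonyl C bonded to C and –OCH3 → ester.
  CH(COOH): pendant –COOH: carbonyl C bonded to C and –OH → carboxylic acid.
  CH(COOH): pendant –COOH: carbonyl C bonded to C and –OH → carboxylic acid.
  CH(COOH): pendant –COOH: carbonyl C bonded to C and –OH → carboxylic acid.
  CH2OCH2: C–O–C with sp³ carbons on both sides and no adjacent C=O → ether.
  CH(COOH): pendant –COOH: carbonyl C bonded to C and –OH → carboxylic acid.
  CH(CHO): pendant –CHO: carbonyl C bonded to C and H → aldehyde.
  CH(OCOCH3): pendant –OC(=O)CH3: an acyloxy group → ester.
  CO: –C(=O)– with carbon on both sides → ketone.
  CH2SH: –SH on an sp³ carbon → thiol.
Carboxylic acid appears at: HOOC, CH(COOH), CH(COOH), CH(COOH), CH(COOH) → 5.

5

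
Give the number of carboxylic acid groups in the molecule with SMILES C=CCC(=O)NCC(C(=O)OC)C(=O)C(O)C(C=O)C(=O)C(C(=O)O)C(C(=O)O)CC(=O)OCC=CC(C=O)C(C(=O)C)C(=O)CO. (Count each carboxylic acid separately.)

Working along the chain:
  CH2=CH: C=C double bond → alkene.
  CH2CONHCH2: –C(=O)–N– linkage → amide (the N is not an amine).
  CH(COOCH3): pendant –COOCH3: carbonyl C bonded to C and –OCH3 → ester.
  CO: –C(=O)– with carbon on both sides → ketone.
  CH(OH): –OH on an sp³ carbon → alcohol (secondary).
  CH(CHO): pendant –CHO: carbonyl C bonded to C and H → aldehyde.
  CO: –C(=O)– with carbon on both sides → ketone.
  CH(COOH): pendant –COOH: carbonyl C bonded to C and –OH → carboxylic acid.
  CH(COOH): pendant –COOH: carbonyl C bonded to C and –OH → carboxylic acid.
  CH2COOCH2: –C(=O)–O–C with C on the carbonyl side → ester.
  CH=CH: C=C double bond → alkene.
  CH(CHO): pendant –CHO: carbonyl C bonded to C and H → aldehyde.
  CH(COCH3): pendant –COCH3: carbonyl C bonded to two carbons → ketone.
  CO: –C(=O)– with carbon on both sides → ketone.
  CH2OH: –OH on an sp³ carbon → alcohol.
Carboxylic acid appears at: CH(COOH), CH(COOH) → 2.

2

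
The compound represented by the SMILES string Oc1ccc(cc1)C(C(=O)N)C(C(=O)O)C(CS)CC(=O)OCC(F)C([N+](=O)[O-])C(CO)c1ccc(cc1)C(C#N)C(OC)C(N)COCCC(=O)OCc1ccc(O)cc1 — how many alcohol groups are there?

–OH attached directly to an aromatic ring → phenol (not alcohol); the ring itself is an arene.
pendant –CONH2: carbonyl C bonded to C and N → amide.
pendant –COOH: carbonyl C bonded to C and –OH → carboxylic acid.
pendant –CH2SH → thiol.
–C(=O)–O–C with C on the carbonyl side → ester.
halogen on an sp³ carbon → alkyl halide.
–NO2 on an sp³ carbon → nitro (the N=O is not a carbonyl).
pendant –CH2OH on an sp³ backbone C → alcohol.
para-disubstituted benzene ring → arene.
pendant –C≡N: nitrile.
pendant –OCH3: C–O–C with sp³ C, no adjacent C=O → ether.
–NH2 on an sp³ carbon with no adjacent C=O → amine.
C–O–C with sp³ carbons on both sides and no adjacent C=O → ether.
–C(=O)–O–C with C on the carbonyl side → ester.
–OH attached directly to an aromatic ring → phenol (not alcohol); the ring itself is an arene.
Alcohol appears at: CH(CH2OH) → 1.

1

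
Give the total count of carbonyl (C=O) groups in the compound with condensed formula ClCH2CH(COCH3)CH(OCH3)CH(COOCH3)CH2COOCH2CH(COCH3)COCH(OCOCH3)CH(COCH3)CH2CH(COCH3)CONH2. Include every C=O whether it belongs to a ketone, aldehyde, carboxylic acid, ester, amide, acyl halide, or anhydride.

CH(COCH3): ketone, 1 C=O (running total 1).
CH(COOCH3): ester, 1 C=O (running total 2).
CH2COOCH2: ester, 1 C=O (running total 3).
CH(COCH3): ketone, 1 C=O (running total 4).
CO: ketone, 1 C=O (running total 5).
CH(OCOCH3): ester, 1 C=O (running total 6).
CH(COCH3): ketone, 1 C=O (running total 7).
CH(COCH3): ketone, 1 C=O (running total 8).
CONH2: amide, 1 C=O (running total 9).

9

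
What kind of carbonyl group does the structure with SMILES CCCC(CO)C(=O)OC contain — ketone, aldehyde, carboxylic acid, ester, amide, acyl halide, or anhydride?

The carbonyl is in the COOCH3 segment: –C(=O)OCH3: carbonyl C bonded to C and to –OCH3 → ester (not ketone + ether).

ester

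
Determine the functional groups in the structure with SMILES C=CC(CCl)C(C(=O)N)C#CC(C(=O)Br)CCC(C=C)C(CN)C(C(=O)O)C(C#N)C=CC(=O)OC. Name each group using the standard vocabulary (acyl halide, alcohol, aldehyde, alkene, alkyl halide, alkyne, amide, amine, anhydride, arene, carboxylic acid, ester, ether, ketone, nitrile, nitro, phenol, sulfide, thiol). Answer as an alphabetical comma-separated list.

acyl halide, alkene, alkyl halide, alkyne, amide, amine, carboxylic acid, ester, nitrile

Working along the chain:
  CH2=CH: C=C double bond → alkene.
  CH(CH2Cl): pendant –CH2X: halogen on sp³ carbon → alkyl halide.
  CH(CONH2): pendant –CONH2: carbonyl C bonded to C and N → amide.
  C≡C: C≡C triple bond → alkyne.
  CH(COBr): pendant –C(=O)X: carbonyl C bonded to C and halogen → acyl halide.
  CH(CH=CH2): pendant –CH=CH2: C=C double bond → alkene.
  CH(CH2NH2): pendant –CH2NH2: N on sp³ C, no adjacent C=O → amine.
  CH(COOH): pendant –COOH: carbonyl C bonded to C and –OH → carboxylic acid.
  CH(CN): pendant –C≡N: nitrile.
  CH=CH: C=C double bond → alkene.
  COOCH3: –C(=O)OCH3: carbonyl C bonded to C and to –OCH3 → ester (not ketone + ether).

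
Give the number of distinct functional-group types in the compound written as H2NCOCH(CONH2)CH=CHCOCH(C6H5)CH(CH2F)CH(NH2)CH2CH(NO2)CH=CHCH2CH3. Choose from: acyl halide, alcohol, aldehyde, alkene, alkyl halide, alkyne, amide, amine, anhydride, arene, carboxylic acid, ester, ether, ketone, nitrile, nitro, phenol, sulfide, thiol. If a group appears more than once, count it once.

7

Reading the structure from left to right:
  H2NCO: –C(=O)NH2: carbonyl C bonded to C and to N → amide (the N is not a separate amine).
  CH(CONH2): pendant –CONH2: carbonyl C bonded to C and N → amide.
  CH=CH: C=C double bond → alkene.
  CO: –C(=O)– with carbon on both sides → ketone.
  CH(C6H5): pendant –C6H5: benzene ring → arene.
  CH(CH2F): pendant –CH2X: halogen on sp³ carbon → alkyl halide.
  CH(NH2): –NH2 on an sp³ carbon with no adjacent C=O → amine.
  CH(NO2): –NO2 on an sp³ carbon → nitro (the N=O is not a carbonyl).
  CH=CH: C=C double bond → alkene.
Distinct types present: alkene, alkyl halide, amide, amine, arene, ketone, nitro.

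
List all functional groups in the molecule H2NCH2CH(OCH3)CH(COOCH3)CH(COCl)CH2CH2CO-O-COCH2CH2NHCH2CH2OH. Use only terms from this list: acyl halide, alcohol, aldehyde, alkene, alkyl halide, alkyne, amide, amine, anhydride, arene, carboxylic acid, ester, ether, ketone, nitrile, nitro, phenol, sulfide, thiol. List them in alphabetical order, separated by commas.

Taking each segment in turn:
  H2NCH2: –NH2 on an sp³ carbon with no adjacent C=O → amine.
  CH(OCH3): pendant –OCH3: C–O–C with sp³ C, no adjacent C=O → ether.
  CH(COOCH3): pendant –COOCH3: carbonyl C bonded to C and –OCH3 → ester.
  CH(COCl): pendant –C(=O)X: carbonyl C bonded to C and halogen → acyl halide.
  CH2CO-O-COCH2: two acyl groups sharing one oxygen, –C(=O)–O–C(=O)– → anhydride.
  CH2NHCH2: C–N–C with sp³ carbons and no adjacent C=O → amine (secondary).
  CH2OH: –OH on an sp³ carbon → alcohol.

acyl halide, alcohol, amine, anhydride, ester, ether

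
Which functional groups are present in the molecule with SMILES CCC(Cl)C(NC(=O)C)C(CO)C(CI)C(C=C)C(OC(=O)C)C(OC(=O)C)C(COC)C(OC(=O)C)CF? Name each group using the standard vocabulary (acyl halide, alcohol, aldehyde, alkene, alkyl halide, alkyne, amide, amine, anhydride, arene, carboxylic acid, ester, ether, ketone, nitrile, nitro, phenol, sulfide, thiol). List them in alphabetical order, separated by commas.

Reading the structure from left to right:
  CH(Cl): halogen on an sp³ carbon → alkyl halide.
  CH(NHCOCH3): pendant –NHC(=O)CH3: N bonded to a carbonyl → amide (not amine).
  CH(CH2OH): pendant –CH2OH on an sp³ backbone C → alcohol.
  CH(CH2I): pendant –CH2X: halogen on sp³ carbon → alkyl halide.
  CH(CH=CH2): pendant –CH=CH2: C=C double bond → alkene.
  CH(OCOCH3): pendant –OC(=O)CH3: an acyloxy group → ester.
  CH(OCOCH3): pendant –OC(=O)CH3: an acyloxy group → ester.
  CH(CH2OCH3): pendant –CH2OCH3: C–O–C linkage → ether.
  CH(OCOCH3): pendant –OC(=O)CH3: an acyloxy group → ester.
  CH2F: halogen on an sp³ carbon → alkyl halide.

alcohol, alkene, alkyl halide, amide, ester, ether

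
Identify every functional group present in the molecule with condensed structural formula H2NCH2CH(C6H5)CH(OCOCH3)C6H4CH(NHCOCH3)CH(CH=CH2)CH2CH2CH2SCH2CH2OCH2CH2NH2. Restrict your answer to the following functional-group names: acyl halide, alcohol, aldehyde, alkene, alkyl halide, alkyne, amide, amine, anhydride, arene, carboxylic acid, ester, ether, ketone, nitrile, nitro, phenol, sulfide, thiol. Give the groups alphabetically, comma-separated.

alkene, amide, amine, arene, ester, ether, sulfide

–NH2 on an sp³ carbon with no adjacent C=O → amine.
pendant –C6H5: benzene ring → arene.
pendant –OC(=O)CH3: an acyloxy group → ester.
para-disubstituted benzene ring → arene.
pendant –NHC(=O)CH3: N bonded to a carbonyl → amide (not amine).
pendant –CH=CH2: C=C double bond → alkene.
C–S–C linkage → sulfide (thioether).
C–O–C with sp³ carbons on both sides and no adjacent C=O → ether.
–NH2 on an sp³ carbon with no adjacent C=O → amine.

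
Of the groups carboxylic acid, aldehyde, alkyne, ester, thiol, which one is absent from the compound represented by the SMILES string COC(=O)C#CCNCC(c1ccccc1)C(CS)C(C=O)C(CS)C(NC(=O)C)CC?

aldehyde: present (CH(CHO) — pendant –CHO: carbonyl C bonded to C and H → aldehyde).
alkyne: present (C≡C — C≡C triple bond → alkyne).
thiol: present (CH(CH2SH) — pendant –CH2SH → thiol).
ester: present (CH3OOC — CH3O–C(=O)–: carbonyl C bonded to C and to –OCH3 → ester (not ketone + ether)).
carboxylic acid: absent. In CH3OOC, the acyl oxygen is bonded to carbon (–O–C), not to H, so this is an ester. In CH(NHCOCH3), the carbonyl is bonded to nitrogen, not to –OH; that is an amide.

carboxylic acid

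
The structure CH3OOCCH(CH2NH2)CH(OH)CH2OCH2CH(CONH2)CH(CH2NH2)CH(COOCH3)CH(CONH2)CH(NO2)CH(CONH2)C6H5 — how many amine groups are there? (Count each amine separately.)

2

Reading the structure from left to right:
  CH3OOC: CH3O–C(=O)–: carbonyl C bonded to C and to –OCH3 → ester (not ketone + ether).
  CH(CH2NH2): pendant –CH2NH2: N on sp³ C, no adjacent C=O → amine.
  CH(OH): –OH on an sp³ carbon → alcohol (secondary).
  CH2OCH2: C–O–C with sp³ carbons on both sides and no adjacent C=O → ether.
  CH(CONH2): pendant –CONH2: carbonyl C bonded to C and N → amide.
  CH(CH2NH2): pendant –CH2NH2: N on sp³ C, no adjacent C=O → amine.
  CH(COOCH3): pendant –COOCH3: carbonyl C bonded to C and –OCH3 → ester.
  CH(CONH2): pendant –CONH2: carbonyl C bonded to C and N → amide.
  CH(NO2): –NO2 on an sp³ carbon → nitro (the N=O is not a carbonyl).
  CH(CONH2): pendant –CONH2: carbonyl C bonded to C and N → amide.
  C6H5: –C6H5 phenyl ring → arene.
Amine appears at: CH(CH2NH2), CH(CH2NH2) → 2.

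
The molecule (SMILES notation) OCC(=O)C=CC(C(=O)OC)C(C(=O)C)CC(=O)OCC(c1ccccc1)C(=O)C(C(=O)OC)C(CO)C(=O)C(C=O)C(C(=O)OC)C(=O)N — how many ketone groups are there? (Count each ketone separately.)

Reading the structure from left to right:
  HOCH2: HO– on an sp³ carbon → alcohol.
  CO: –C(=O)– with carbon on both sides → ketone.
  CH=CH: C=C double bond → alkene.
  CH(COOCH3): pendant –COOCH3: carbonyl C bonded to C and –OCH3 → ester.
  CH(COCH3): pendant –COCH3: carbonyl C bonded to two carbons → ketone.
  CH2COOCH2: –C(=O)–O–C with C on the carbonyl side → ester.
  CH(C6H5): pendant –C6H5: benzene ring → arene.
  CO: –C(=O)– with carbon on both sides → ketone.
  CH(COOCH3): pendant –COOCH3: carbonyl C bonded to C and –OCH3 → ester.
  CH(CH2OH): pendant –CH2OH on an sp³ backbone C → alcohol.
  CO: –C(=O)– with carbon on both sides → ketone.
  CH(CHO): pendant –CHO: carbonyl C bonded to C and H → aldehyde.
  CH(COOCH3): pendant –COOCH3: carbonyl C bonded to C and –OCH3 → ester.
  CONH2: –C(=O)NH2: carbonyl C bonded to C and to N → amide (the N is not a separate amine).
Ketone appears at: CO, CH(COCH3), CO, CO → 4.

4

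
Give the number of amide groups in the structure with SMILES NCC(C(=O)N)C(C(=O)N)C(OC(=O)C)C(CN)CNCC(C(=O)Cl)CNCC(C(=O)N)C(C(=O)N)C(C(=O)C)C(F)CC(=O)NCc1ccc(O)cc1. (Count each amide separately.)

–NH2 on an sp³ carbon with no adjacent C=O → amine.
pendant –CONH2: carbonyl C bonded to C and N → amide.
pendant –CONH2: carbonyl C bonded to C and N → amide.
pendant –OC(=O)CH3: an acyloxy group → ester.
pendant –CH2NH2: N on sp³ C, no adjacent C=O → amine.
C–N–C with sp³ carbons and no adjacent C=O → amine (secondary).
pendant –C(=O)X: carbonyl C bonded to C and halogen → acyl halide.
C–N–C with sp³ carbons and no adjacent C=O → amine (secondary).
pendant –CONH2: carbonyl C bonded to C and N → amide.
pendant –CONH2: carbonyl C bonded to C and N → amide.
pendant –COCH3: carbonyl C bonded to two carbons → ketone.
halogen on an sp³ carbon → alkyl halide.
–C(=O)–N– linkage → amide (the N is not an amine).
–OH attached directly to an aromatic ring → phenol (not alcohol); the ring itself is an arene.
Amide appears at: CH(CONH2), CH(CONH2), CH(CONH2), CH(CONH2), CH2CONHCH2 → 5.

5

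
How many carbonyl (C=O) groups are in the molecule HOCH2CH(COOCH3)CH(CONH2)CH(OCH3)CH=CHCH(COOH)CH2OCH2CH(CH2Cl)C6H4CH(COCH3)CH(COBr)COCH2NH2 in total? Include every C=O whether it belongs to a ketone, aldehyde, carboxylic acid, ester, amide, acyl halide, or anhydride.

CH(COOCH3): ester, 1 C=O (running total 1).
CH(CONH2): amide, 1 C=O (running total 2).
CH(COOH): carboxylic acid, 1 C=O (running total 3).
CH(COCH3): ketone, 1 C=O (running total 4).
CH(COBr): acyl halide, 1 C=O (running total 5).
CO: ketone, 1 C=O (running total 6).

6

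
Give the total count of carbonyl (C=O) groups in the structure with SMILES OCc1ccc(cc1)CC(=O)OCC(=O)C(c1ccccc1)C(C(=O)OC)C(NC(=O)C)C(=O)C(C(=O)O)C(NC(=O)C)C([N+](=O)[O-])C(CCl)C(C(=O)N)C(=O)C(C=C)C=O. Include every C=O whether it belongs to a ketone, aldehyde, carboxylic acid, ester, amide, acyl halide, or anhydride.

10

CH2COOCH2: ester, 1 C=O (running total 1).
CO: ketone, 1 C=O (running total 2).
CH(COOCH3): ester, 1 C=O (running total 3).
CH(NHCOCH3): amide, 1 C=O (running total 4).
CO: ketone, 1 C=O (running total 5).
CH(COOH): carboxylic acid, 1 C=O (running total 6).
CH(NHCOCH3): amide, 1 C=O (running total 7).
CH(CONH2): amide, 1 C=O (running total 8).
CO: ketone, 1 C=O (running total 9).
CHO: aldehyde, 1 C=O (running total 10).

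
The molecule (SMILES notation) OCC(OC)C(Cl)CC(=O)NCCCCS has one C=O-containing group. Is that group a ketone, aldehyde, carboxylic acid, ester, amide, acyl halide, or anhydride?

amide

The carbonyl is in the CH2CONHCH2 segment: –C(=O)–N– linkage → amide (the N is not an amine).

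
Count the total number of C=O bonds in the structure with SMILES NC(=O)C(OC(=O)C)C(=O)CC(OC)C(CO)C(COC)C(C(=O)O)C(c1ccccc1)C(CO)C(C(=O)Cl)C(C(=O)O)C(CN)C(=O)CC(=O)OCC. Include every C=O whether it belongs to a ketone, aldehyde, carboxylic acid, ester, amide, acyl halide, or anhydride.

H2NCO: amide, 1 C=O (running total 1).
CH(OCOCH3): ester, 1 C=O (running total 2).
CO: ketone, 1 C=O (running total 3).
CH(COOH): carboxylic acid, 1 C=O (running total 4).
CH(COCl): acyl halide, 1 C=O (running total 5).
CH(COOH): carboxylic acid, 1 C=O (running total 6).
CO: ketone, 1 C=O (running total 7).
COOCH2CH3: ester, 1 C=O (running total 8).

8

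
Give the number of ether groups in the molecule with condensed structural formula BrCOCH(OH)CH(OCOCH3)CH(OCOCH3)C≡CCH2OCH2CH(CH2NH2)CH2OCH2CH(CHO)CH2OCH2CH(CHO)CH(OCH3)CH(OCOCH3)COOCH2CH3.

4

Working along the chain:
  BrCO: –C(=O)Br: carbonyl C bonded to C and to a halogen → acyl halide (not alkyl halide).
  CH(OH): –OH on an sp³ carbon → alcohol (secondary).
  CH(OCOCH3): pendant –OC(=O)CH3: an acyloxy group → ester.
  CH(OCOCH3): pendant –OC(=O)CH3: an acyloxy group → ester.
  C≡C: C≡C triple bond → alkyne.
  CH2OCH2: C–O–C with sp³ carbons on both sides and no adjacent C=O → ether.
  CH(CH2NH2): pendant –CH2NH2: N on sp³ C, no adjacent C=O → amine.
  CH2OCH2: C–O–C with sp³ carbons on both sides and no adjacent C=O → ether.
  CH(CHO): pendant –CHO: carbonyl C bonded to C and H → aldehyde.
  CH2OCH2: C–O–C with sp³ carbons on both sides and no adjacent C=O → ether.
  CH(CHO): pendant –CHO: carbonyl C bonded to C and H → aldehyde.
  CH(OCH3): pendant –OCH3: C–O–C with sp³ C, no adjacent C=O → ether.
  CH(OCOCH3): pendant –OC(=O)CH3: an acyloxy group → ester.
  COOCH2CH3: –C(=O)OCH2CH3: carbonyl C bonded to C and to –OEt → ester.
Ether appears at: CH2OCH2, CH2OCH2, CH2OCH2, CH(OCH3) → 4.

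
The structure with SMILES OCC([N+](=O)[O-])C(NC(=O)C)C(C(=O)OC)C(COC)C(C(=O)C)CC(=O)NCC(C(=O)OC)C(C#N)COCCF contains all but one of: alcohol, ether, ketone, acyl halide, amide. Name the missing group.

alcohol: present (HOCH2 — HO– on an sp³ carbon → alcohol).
amide: present (CH(NHCOCH3) — pendant –NHC(=O)CH3: N bonded to a carbonyl → amide (not amine)).
ether: present (CH(CH2OCH3) — pendant –CH2OCH3: C–O–C linkage → ether).
ketone: present (CH(COCH3) — pendant –COCH3: carbonyl C bonded to two carbons → ketone).
acyl halide: no segment matches this pattern.

acyl halide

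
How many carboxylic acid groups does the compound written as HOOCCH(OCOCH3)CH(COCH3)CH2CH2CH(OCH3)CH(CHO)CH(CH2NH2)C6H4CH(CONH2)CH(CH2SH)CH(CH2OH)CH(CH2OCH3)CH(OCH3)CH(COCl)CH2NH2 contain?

–COOH: carbonyl C bonded to –OH and C → carboxylic acid (the –OH is not a separate alcohol).
pendant –OC(=O)CH3: an acyloxy group → ester.
pendant –COCH3: carbonyl C bonded to two carbons → ketone.
pendant –OCH3: C–O–C with sp³ C, no adjacent C=O → ether.
pendant –CHO: carbonyl C bonded to C and H → aldehyde.
pendant –CH2NH2: N on sp³ C, no adjacent C=O → amine.
para-disubstituted benzene ring → arene.
pendant –CONH2: carbonyl C bonded to C and N → amide.
pendant –CH2SH → thiol.
pendant –CH2OH on an sp³ backbone C → alcohol.
pendant –CH2OCH3: C–O–C linkage → ether.
pendant –OCH3: C–O–C with sp³ C, no adjacent C=O → ether.
pendant –C(=O)X: carbonyl C bonded to C and halogen → acyl halide.
–NH2 on an sp³ carbon with no adjacent C=O → amine.
Carboxylic acid appears at: HOOC → 1.

1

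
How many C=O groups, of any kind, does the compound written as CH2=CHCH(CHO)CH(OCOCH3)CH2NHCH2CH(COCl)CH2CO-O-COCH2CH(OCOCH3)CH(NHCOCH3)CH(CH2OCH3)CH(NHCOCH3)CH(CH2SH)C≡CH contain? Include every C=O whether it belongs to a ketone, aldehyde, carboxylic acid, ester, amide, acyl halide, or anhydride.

CH(CHO): aldehyde, 1 C=O (running total 1).
CH(OCOCH3): ester, 1 C=O (running total 2).
CH(COCl): acyl halide, 1 C=O (running total 3).
CH2CO-O-COCH2: anhydride, 2 C=O (running total 5).
CH(OCOCH3): ester, 1 C=O (running total 6).
CH(NHCOCH3): amide, 1 C=O (running total 7).
CH(NHCOCH3): amide, 1 C=O (running total 8).

8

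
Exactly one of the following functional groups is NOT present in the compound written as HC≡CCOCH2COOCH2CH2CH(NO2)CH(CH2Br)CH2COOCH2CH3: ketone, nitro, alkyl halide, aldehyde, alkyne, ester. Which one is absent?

alkyl halide: present (CH(CH2Br) — pendant –CH2X: halogen on sp³ carbon → alkyl halide).
ketone: present (CO — –C(=O)– with carbon on both sides → ketone).
ester: present (CH2COOCH2 — –C(=O)–O–C with C on the carbonyl side → ester).
alkyne: present (HC≡C — C≡C triple bond → alkyne).
nitro: present (CH(NO2) — –NO2 on an sp³ carbon → nitro (the N=O is not a carbonyl)).
aldehyde: absent. In CO, the carbonyl carbon is bonded to two carbons, so it is a ketone, not an aldehyde.

aldehyde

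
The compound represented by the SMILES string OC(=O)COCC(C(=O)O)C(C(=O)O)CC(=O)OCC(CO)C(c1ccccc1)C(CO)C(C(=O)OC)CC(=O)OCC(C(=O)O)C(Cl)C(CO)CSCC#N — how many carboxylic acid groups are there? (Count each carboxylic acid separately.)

Working along the chain:
  HOOC: –COOH: carbonyl C bonded to –OH and C → carboxylic acid (the –OH is not a separate alcohol).
  CH2OCH2: C–O–C with sp³ carbons on both sides and no adjacent C=O → ether.
  CH(COOH): pendant –COOH: carbonyl C bonded to C and –OH → carboxylic acid.
  CH(COOH): pendant –COOH: carbonyl C bonded to C and –OH → carboxylic acid.
  CH2COOCH2: –C(=O)–O–C with C on the carbonyl side → ester.
  CH(CH2OH): pendant –CH2OH on an sp³ backbone C → alcohol.
  CH(C6H5): pendant –C6H5: benzene ring → arene.
  CH(CH2OH): pendant –CH2OH on an sp³ backbone C → alcohol.
  CH(COOCH3): pendant –COOCH3: carbonyl C bonded to C and –OCH3 → ester.
  CH2COOCH2: –C(=O)–O–C with C on the carbonyl side → ester.
  CH(COOH): pendant –COOH: carbonyl C bonded to C and –OH → carboxylic acid.
  CH(Cl): halogen on an sp³ carbon → alkyl halide.
  CH(CH2OH): pendant –CH2OH on an sp³ backbone C → alcohol.
  CH2SCH2: C–S–C linkage → sulfide (thioether).
  CN: –C≡N: carbon triple-bonded to nitrogen → nitrile.
Carboxylic acid appears at: HOOC, CH(COOH), CH(COOH), CH(COOH) → 4.

4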